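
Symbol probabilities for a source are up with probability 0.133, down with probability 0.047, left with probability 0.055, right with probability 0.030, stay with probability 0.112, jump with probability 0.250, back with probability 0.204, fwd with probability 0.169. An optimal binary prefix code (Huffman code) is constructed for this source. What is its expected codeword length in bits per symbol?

Repeatedly combine the two least-probable nodes; the expected code length is the sum of the merged weights.
merge 3/100 + 47/1000 → 77/1000
merge 11/200 + 77/1000 → 33/250
merge 14/125 + 33/250 → 61/250
merge 133/1000 + 169/1000 → 151/500
merge 51/250 + 61/250 → 56/125
merge 1/4 + 151/500 → 69/125
merge 56/125 + 69/125 → 1
L = 77/1000 + 33/250 + 61/250 + 151/500 + 56/125 + 69/125 + 1 = 551/200 = 2.755 bits/symbol.

2.755 bits/symbol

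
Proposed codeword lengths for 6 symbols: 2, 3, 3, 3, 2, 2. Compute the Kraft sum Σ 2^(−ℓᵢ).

With common denominator 2^3 = 8: Σ 2^(−ℓᵢ) = 2/8 + 1/8 + 1/8 + 1/8 + 2/8 + 2/8 = 9/8 = 1.125.

1.125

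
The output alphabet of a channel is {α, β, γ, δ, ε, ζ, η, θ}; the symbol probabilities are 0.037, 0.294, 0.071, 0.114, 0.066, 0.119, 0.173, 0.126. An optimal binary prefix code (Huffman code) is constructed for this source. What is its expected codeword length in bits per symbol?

2.809 bits/symbol

Repeatedly combine the two least-probable nodes; the expected code length is the sum of the merged weights.
merge 37/1000 + 33/500 → 103/1000
merge 71/1000 + 103/1000 → 87/500
merge 57/500 + 119/1000 → 233/1000
merge 63/500 + 173/1000 → 299/1000
merge 87/500 + 233/1000 → 407/1000
merge 147/500 + 299/1000 → 593/1000
merge 407/1000 + 593/1000 → 1
L = 103/1000 + 87/500 + 233/1000 + 299/1000 + 407/1000 + 593/1000 + 1 = 2809/1000 = 2.809 bits/symbol.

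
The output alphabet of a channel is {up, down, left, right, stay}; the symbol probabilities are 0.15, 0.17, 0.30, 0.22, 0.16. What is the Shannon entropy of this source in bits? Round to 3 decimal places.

H = −Σ pᵢ log₂ pᵢ.
−0.15·log₂(0.15) = 0.4105
−0.17·log₂(0.17) = 0.4346
−0.30·log₂(0.30) = 0.5211
−0.22·log₂(0.22) = 0.4806
−0.16·log₂(0.16) = 0.4230
Sum ≈ 2.2698 → 2.270 bits.

2.270 bits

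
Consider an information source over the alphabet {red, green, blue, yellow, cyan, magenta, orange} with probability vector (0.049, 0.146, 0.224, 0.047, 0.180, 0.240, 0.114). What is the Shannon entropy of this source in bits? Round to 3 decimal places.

H = −Σ pᵢ log₂ pᵢ.
−0.049·log₂(0.049) = 0.2132
−0.146·log₂(0.146) = 0.4053
−0.224·log₂(0.224) = 0.4835
−0.047·log₂(0.047) = 0.2073
−0.180·log₂(0.180) = 0.4453
−0.240·log₂(0.240) = 0.4941
−0.114·log₂(0.114) = 0.3571
Sum ≈ 2.6059 → 2.606 bits.

2.606 bits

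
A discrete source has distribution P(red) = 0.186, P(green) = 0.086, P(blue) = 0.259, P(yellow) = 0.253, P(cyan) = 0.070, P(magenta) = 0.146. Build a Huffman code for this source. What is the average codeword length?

2.458 bits/symbol

Repeatedly combine the two least-probable nodes; the expected code length is the sum of the merged weights.
merge 7/100 + 43/500 → 39/250
merge 73/500 + 39/250 → 151/500
merge 93/500 + 253/1000 → 439/1000
merge 259/1000 + 151/500 → 561/1000
merge 439/1000 + 561/1000 → 1
L = 39/250 + 151/500 + 439/1000 + 561/1000 + 1 = 1229/500 = 2.458 bits/symbol.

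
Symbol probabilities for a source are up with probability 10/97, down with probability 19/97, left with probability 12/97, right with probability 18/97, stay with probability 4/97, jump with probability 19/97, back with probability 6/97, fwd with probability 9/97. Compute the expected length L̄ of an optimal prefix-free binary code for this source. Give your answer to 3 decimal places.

Repeatedly combine the two least-probable nodes; the expected code length is the sum of the merged weights.
merge 4/97 + 6/97 → 10/97
merge 9/97 + 10/97 → 19/97
merge 10/97 + 12/97 → 22/97
merge 18/97 + 19/97 → 37/97
merge 19/97 + 19/97 → 38/97
merge 22/97 + 37/97 → 59/97
merge 38/97 + 59/97 → 1
L = 10/97 + 19/97 + 22/97 + 37/97 + 38/97 + 59/97 + 1 = 282/97 ≈ 2.907 bits/symbol.

2.907 bits/symbol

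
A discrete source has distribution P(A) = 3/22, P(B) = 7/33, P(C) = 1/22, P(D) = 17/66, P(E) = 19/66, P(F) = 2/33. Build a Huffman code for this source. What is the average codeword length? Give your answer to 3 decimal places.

2.348 bits/symbol

Repeatedly combine the two least-probable nodes; the expected code length is the sum of the merged weights.
merge 1/22 + 2/33 → 7/66
merge 7/66 + 3/22 → 8/33
merge 7/33 + 8/33 → 5/11
merge 17/66 + 19/66 → 6/11
merge 5/11 + 6/11 → 1
L = 7/66 + 8/33 + 5/11 + 6/11 + 1 = 155/66 ≈ 2.348 bits/symbol.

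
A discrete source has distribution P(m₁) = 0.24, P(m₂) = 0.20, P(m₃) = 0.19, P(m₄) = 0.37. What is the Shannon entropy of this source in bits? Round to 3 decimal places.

1.944 bits

H = −Σ pᵢ log₂ pᵢ.
−0.24·log₂(0.24) = 0.4941
−0.20·log₂(0.20) = 0.4644
−0.19·log₂(0.19) = 0.4552
−0.37·log₂(0.37) = 0.5307
Sum ≈ 1.9445 → 1.944 bits.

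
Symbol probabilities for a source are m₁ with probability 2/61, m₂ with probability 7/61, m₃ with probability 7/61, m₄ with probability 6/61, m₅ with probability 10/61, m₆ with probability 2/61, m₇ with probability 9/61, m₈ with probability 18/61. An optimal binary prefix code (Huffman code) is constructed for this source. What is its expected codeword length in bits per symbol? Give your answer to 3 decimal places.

2.770 bits/symbol

Repeatedly combine the two least-probable nodes; the expected code length is the sum of the merged weights.
merge 2/61 + 2/61 → 4/61
merge 4/61 + 6/61 → 10/61
merge 7/61 + 7/61 → 14/61
merge 9/61 + 10/61 → 19/61
merge 10/61 + 14/61 → 24/61
merge 18/61 + 19/61 → 37/61
merge 24/61 + 37/61 → 1
L = 4/61 + 10/61 + 14/61 + 19/61 + 24/61 + 37/61 + 1 = 169/61 ≈ 2.770 bits/symbol.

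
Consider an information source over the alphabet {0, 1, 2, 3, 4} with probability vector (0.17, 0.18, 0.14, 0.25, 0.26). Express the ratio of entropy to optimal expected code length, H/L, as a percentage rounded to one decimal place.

98.8%

Entropy H = −Σ p log₂ p ≈ 2.2823 bits.
Huffman merges: 7/50+17/100→31/100; 9/50+1/4→43/100; 13/50+31/100→57/100; 43/100+57/100→1. L = 231/100 ≈ 2.3100.
Efficiency = H/L = 2.2823/2.3100 = 98.8%.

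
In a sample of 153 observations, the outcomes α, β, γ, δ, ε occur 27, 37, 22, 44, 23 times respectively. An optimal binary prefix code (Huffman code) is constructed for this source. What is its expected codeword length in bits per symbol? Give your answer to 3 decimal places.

Probabilities are the counts divided by 153.
Repeatedly combine the two least-probable nodes; the expected code length is the sum of the merged weights.
merge 22/153 + 23/153 → 5/17
merge 3/17 + 37/153 → 64/153
merge 44/153 + 5/17 → 89/153
merge 64/153 + 89/153 → 1
L = 5/17 + 64/153 + 89/153 + 1 = 39/17 ≈ 2.294 bits/symbol.

2.294 bits/symbol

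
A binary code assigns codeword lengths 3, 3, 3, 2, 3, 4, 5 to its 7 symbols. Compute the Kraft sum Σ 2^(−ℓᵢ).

0.84375

With common denominator 2^5 = 32: Σ 2^(−ℓᵢ) = 4/32 + 4/32 + 4/32 + 8/32 + 4/32 + 2/32 + 1/32 = 27/32 = 0.84375.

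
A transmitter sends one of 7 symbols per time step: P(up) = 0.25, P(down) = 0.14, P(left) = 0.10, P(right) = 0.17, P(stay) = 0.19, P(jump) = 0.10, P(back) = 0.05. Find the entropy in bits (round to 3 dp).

H = −Σ pᵢ log₂ pᵢ.
−0.25·log₂(0.25) = 0.5000
−0.14·log₂(0.14) = 0.3971
−0.10·log₂(0.10) = 0.3322
−0.17·log₂(0.17) = 0.4346
−0.19·log₂(0.19) = 0.4552
−0.10·log₂(0.10) = 0.3322
−0.05·log₂(0.05) = 0.2161
Sum ≈ 2.6674 → 2.667 bits.

2.667 bits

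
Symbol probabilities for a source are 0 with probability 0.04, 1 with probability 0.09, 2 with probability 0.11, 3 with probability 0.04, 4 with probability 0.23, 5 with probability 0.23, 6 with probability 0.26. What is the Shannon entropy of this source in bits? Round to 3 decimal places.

2.515 bits

H = −Σ pᵢ log₂ pᵢ.
−0.04·log₂(0.04) = 0.1858
−0.09·log₂(0.09) = 0.3127
−0.11·log₂(0.11) = 0.3503
−0.04·log₂(0.04) = 0.1858
−0.23·log₂(0.23) = 0.4877
−0.23·log₂(0.23) = 0.4877
−0.26·log₂(0.26) = 0.5053
Sum ≈ 2.5151 → 2.515 bits.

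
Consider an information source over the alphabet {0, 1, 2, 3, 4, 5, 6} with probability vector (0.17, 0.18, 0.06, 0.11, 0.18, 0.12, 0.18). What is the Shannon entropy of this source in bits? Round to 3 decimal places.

H = −Σ pᵢ log₂ pᵢ.
−0.17·log₂(0.17) = 0.4346
−0.18·log₂(0.18) = 0.4453
−0.06·log₂(0.06) = 0.2435
−0.11·log₂(0.11) = 0.3503
−0.18·log₂(0.18) = 0.4453
−0.12·log₂(0.12) = 0.3671
−0.18·log₂(0.18) = 0.4453
Sum ≈ 2.7314 → 2.731 bits.

2.731 bits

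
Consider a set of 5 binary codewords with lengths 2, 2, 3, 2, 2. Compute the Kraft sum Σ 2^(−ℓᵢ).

With common denominator 2^3 = 8: Σ 2^(−ℓᵢ) = 2/8 + 2/8 + 1/8 + 2/8 + 2/8 = 9/8 = 1.125.

1.125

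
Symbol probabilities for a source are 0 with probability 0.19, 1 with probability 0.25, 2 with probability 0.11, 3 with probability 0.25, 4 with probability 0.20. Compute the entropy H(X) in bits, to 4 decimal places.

2.2699 bits

H = −Σ pᵢ log₂ pᵢ.
−0.19·log₂(0.19) = 0.4552
−0.25·log₂(0.25) = 0.5000
−0.11·log₂(0.11) = 0.3503
−0.25·log₂(0.25) = 0.5000
−0.20·log₂(0.20) = 0.4644
Sum ≈ 2.2699 → 2.2699 bits.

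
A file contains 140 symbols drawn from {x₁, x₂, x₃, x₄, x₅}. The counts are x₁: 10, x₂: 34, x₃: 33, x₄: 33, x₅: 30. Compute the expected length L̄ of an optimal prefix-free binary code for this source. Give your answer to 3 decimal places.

Probabilities are the counts divided by 140.
Repeatedly combine the two least-probable nodes; the expected code length is the sum of the merged weights.
merge 1/14 + 3/14 → 2/7
merge 33/140 + 33/140 → 33/70
merge 17/70 + 2/7 → 37/70
merge 33/70 + 37/70 → 1
L = 2/7 + 33/70 + 37/70 + 1 = 16/7 ≈ 2.286 bits/symbol.

2.286 bits/symbol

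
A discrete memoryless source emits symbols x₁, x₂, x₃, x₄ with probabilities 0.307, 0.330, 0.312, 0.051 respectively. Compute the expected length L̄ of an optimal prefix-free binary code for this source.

Repeatedly combine the two least-probable nodes; the expected code length is the sum of the merged weights.
merge 51/1000 + 307/1000 → 179/500
merge 39/125 + 33/100 → 321/500
merge 179/500 + 321/500 → 1
L = 179/500 + 321/500 + 1 = 2 bits/symbol.

2 bits/symbol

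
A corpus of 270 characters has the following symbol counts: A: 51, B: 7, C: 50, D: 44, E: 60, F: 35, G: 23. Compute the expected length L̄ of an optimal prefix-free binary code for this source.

Probabilities are the counts divided by 270.
Repeatedly combine the two least-probable nodes; the expected code length is the sum of the merged weights.
merge 7/270 + 23/270 → 1/9
merge 1/9 + 7/54 → 13/54
merge 22/135 + 5/27 → 47/135
merge 17/90 + 2/9 → 37/90
merge 13/54 + 47/135 → 53/90
merge 37/90 + 53/90 → 1
L = 1/9 + 13/54 + 47/135 + 37/90 + 53/90 + 1 = 27/10 = 2.7 bits/symbol.

2.7 bits/symbol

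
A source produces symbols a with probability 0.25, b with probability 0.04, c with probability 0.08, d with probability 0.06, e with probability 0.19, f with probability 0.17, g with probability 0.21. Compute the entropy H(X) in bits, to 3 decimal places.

H = −Σ pᵢ log₂ pᵢ.
−0.25·log₂(0.25) = 0.5000
−0.04·log₂(0.04) = 0.1858
−0.08·log₂(0.08) = 0.2915
−0.06·log₂(0.06) = 0.2435
−0.19·log₂(0.19) = 0.4552
−0.17·log₂(0.17) = 0.4346
−0.21·log₂(0.21) = 0.4728
Sum ≈ 2.5834 → 2.583 bits.

2.583 bits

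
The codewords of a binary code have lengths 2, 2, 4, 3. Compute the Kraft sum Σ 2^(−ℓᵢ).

With common denominator 2^4 = 16: Σ 2^(−ℓᵢ) = 4/16 + 4/16 + 1/16 + 2/16 = 11/16 = 0.6875.

0.6875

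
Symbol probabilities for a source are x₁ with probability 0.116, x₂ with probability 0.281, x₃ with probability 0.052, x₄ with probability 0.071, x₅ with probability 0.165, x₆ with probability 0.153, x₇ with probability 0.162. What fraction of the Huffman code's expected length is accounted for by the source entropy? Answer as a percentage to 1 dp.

Entropy H = −Σ p log₂ p ≈ 2.6366 bits.
Huffman merges: 13/250+71/1000→123/1000; 29/250+123/1000→239/1000; 153/1000+81/500→63/200; 33/200+239/1000→101/250; 281/1000+63/200→149/250; 101/250+149/250→1. L = 2677/1000 ≈ 2.6770.
Efficiency = H/L = 2.6366/2.6770 = 98.5%.

98.5%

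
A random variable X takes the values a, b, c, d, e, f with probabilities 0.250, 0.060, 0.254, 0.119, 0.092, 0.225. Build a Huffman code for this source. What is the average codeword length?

Repeatedly combine the two least-probable nodes; the expected code length is the sum of the merged weights.
merge 3/50 + 23/250 → 19/125
merge 119/1000 + 19/125 → 271/1000
merge 9/40 + 1/4 → 19/40
merge 127/500 + 271/1000 → 21/40
merge 19/40 + 21/40 → 1
L = 19/125 + 271/1000 + 19/40 + 21/40 + 1 = 2423/1000 = 2.423 bits/symbol.

2.423 bits/symbol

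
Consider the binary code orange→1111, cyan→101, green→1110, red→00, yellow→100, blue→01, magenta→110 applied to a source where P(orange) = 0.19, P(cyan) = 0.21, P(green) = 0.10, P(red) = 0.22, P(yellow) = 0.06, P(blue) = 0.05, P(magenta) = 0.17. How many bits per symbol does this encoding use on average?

L̄ = Σ pᵢ·ℓᵢ = 0.19·4 + 0.21·3 + 0.10·4 + 0.22·2 + 0.06·3 + 0.05·2 + 0.17·3 = 3.02 bits/symbol.

3.02 bits/symbol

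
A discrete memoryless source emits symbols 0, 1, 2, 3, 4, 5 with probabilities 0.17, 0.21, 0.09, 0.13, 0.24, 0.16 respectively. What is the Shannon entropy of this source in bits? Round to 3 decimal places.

2.520 bits

H = −Σ pᵢ log₂ pᵢ.
−0.17·log₂(0.17) = 0.4346
−0.21·log₂(0.21) = 0.4728
−0.09·log₂(0.09) = 0.3127
−0.13·log₂(0.13) = 0.3826
−0.24·log₂(0.24) = 0.4941
−0.16·log₂(0.16) = 0.4230
Sum ≈ 2.5199 → 2.520 bits.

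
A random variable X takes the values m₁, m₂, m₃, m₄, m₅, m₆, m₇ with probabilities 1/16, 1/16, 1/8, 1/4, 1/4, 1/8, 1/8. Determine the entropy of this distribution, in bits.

2.625 bits

Each probability is a power of 1/2, so log₂(1/p) is an integer.
H = Σ p·log₂(1/p) = 1/16·4 + 1/16·4 + 1/8·3 + 1/4·2 + 1/4·2 + 1/8·3 + 1/8·3 = 2.625 bits.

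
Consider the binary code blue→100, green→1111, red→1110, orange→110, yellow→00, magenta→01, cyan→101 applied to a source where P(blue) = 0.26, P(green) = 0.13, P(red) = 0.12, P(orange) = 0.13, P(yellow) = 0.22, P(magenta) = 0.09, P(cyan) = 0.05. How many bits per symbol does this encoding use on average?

2.94 bits/symbol

L̄ = Σ pᵢ·ℓᵢ = 0.26·3 + 0.13·4 + 0.12·4 + 0.13·3 + 0.22·2 + 0.09·2 + 0.05·3 = 2.94 bits/symbol.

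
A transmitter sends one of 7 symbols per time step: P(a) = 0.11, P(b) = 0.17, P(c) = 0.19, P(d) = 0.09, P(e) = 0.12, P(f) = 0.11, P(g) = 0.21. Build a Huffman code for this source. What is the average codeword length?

Repeatedly combine the two least-probable nodes; the expected code length is the sum of the merged weights.
merge 9/100 + 11/100 → 1/5
merge 11/100 + 3/25 → 23/100
merge 17/100 + 19/100 → 9/25
merge 1/5 + 21/100 → 41/100
merge 23/100 + 9/25 → 59/100
merge 41/100 + 59/100 → 1
L = 1/5 + 23/100 + 9/25 + 41/100 + 59/100 + 1 = 279/100 = 2.79 bits/symbol.

2.79 bits/symbol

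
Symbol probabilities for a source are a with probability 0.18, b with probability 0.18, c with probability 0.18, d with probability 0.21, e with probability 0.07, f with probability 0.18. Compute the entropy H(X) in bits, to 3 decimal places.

2.523 bits

H = −Σ pᵢ log₂ pᵢ.
−0.18·log₂(0.18) = 0.4453
−0.18·log₂(0.18) = 0.4453
−0.18·log₂(0.18) = 0.4453
−0.21·log₂(0.21) = 0.4728
−0.07·log₂(0.07) = 0.2686
−0.18·log₂(0.18) = 0.4453
Sum ≈ 2.5226 → 2.523 bits.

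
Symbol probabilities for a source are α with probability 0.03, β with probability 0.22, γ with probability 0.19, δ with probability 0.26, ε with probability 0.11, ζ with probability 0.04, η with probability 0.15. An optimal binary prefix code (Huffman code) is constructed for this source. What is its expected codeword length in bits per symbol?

2.58 bits/symbol

Repeatedly combine the two least-probable nodes; the expected code length is the sum of the merged weights.
merge 3/100 + 1/25 → 7/100
merge 7/100 + 11/100 → 9/50
merge 3/20 + 9/50 → 33/100
merge 19/100 + 11/50 → 41/100
merge 13/50 + 33/100 → 59/100
merge 41/100 + 59/100 → 1
L = 7/100 + 9/50 + 33/100 + 41/100 + 59/100 + 1 = 129/50 = 2.58 bits/symbol.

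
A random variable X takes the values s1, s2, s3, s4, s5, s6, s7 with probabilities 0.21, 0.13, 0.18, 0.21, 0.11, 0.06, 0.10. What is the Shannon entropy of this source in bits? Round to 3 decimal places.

2.700 bits

H = −Σ pᵢ log₂ pᵢ.
−0.21·log₂(0.21) = 0.4728
−0.13·log₂(0.13) = 0.3826
−0.18·log₂(0.18) = 0.4453
−0.21·log₂(0.21) = 0.4728
−0.11·log₂(0.11) = 0.3503
−0.06·log₂(0.06) = 0.2435
−0.10·log₂(0.10) = 0.3322
Sum ≈ 2.6996 → 2.700 bits.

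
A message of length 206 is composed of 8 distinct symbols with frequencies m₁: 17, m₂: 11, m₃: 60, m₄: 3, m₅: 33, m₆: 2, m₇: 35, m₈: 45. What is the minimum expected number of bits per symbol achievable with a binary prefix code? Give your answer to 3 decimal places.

Probabilities are the counts divided by 206.
Repeatedly combine the two least-probable nodes; the expected code length is the sum of the merged weights.
merge 1/103 + 3/206 → 5/206
merge 5/206 + 11/206 → 8/103
merge 8/103 + 17/206 → 33/206
merge 33/206 + 33/206 → 33/103
merge 35/206 + 45/206 → 40/103
merge 30/103 + 33/103 → 63/103
merge 40/103 + 63/103 → 1
L = 5/206 + 8/103 + 33/206 + 33/103 + 40/103 + 63/103 + 1 = 266/103 ≈ 2.583 bits/symbol.

2.583 bits/symbol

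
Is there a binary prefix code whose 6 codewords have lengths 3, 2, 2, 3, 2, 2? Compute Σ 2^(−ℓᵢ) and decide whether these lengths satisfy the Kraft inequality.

With common denominator 2^3 = 8: Σ 2^(−ℓᵢ) = 1/8 + 2/8 + 2/8 + 1/8 + 2/8 + 2/8 = 10/8 = 1.25.
Kraft's inequality requires Σ ≤ 1; here Σ = 1.25 > 1, so no such prefix code exists.

1.25; no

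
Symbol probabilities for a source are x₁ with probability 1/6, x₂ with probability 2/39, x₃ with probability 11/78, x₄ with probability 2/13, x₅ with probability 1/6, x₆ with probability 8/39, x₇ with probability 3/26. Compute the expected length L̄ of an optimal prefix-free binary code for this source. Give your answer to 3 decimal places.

2.795 bits/symbol

Repeatedly combine the two least-probable nodes; the expected code length is the sum of the merged weights.
merge 2/39 + 3/26 → 1/6
merge 11/78 + 2/13 → 23/78
merge 1/6 + 1/6 → 1/3
merge 1/6 + 8/39 → 29/78
merge 23/78 + 1/3 → 49/78
merge 29/78 + 49/78 → 1
L = 1/6 + 23/78 + 1/3 + 29/78 + 49/78 + 1 = 109/39 ≈ 2.795 bits/symbol.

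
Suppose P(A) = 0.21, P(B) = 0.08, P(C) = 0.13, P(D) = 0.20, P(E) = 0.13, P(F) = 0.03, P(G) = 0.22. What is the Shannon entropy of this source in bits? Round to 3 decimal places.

H = −Σ pᵢ log₂ pᵢ.
−0.21·log₂(0.21) = 0.4728
−0.08·log₂(0.08) = 0.2915
−0.13·log₂(0.13) = 0.3826
−0.20·log₂(0.20) = 0.4644
−0.13·log₂(0.13) = 0.3826
−0.03·log₂(0.03) = 0.1518
−0.22·log₂(0.22) = 0.4806
Sum ≈ 2.6263 → 2.626 bits.

2.626 bits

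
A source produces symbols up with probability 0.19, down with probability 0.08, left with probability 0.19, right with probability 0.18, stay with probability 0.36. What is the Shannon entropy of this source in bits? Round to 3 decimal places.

H = −Σ pᵢ log₂ pᵢ.
−0.19·log₂(0.19) = 0.4552
−0.08·log₂(0.08) = 0.2915
−0.19·log₂(0.19) = 0.4552
−0.18·log₂(0.18) = 0.4453
−0.36·log₂(0.36) = 0.5306
Sum ≈ 2.1779 → 2.178 bits.

2.178 bits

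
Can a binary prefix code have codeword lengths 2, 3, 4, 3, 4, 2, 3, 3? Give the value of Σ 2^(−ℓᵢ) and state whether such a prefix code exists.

1.125; no

With common denominator 2^4 = 16: Σ 2^(−ℓᵢ) = 4/16 + 2/16 + 1/16 + 2/16 + 1/16 + 4/16 + 2/16 + 2/16 = 18/16 = 1.125.
Kraft's inequality requires Σ ≤ 1; here Σ = 1.125 > 1, so no such prefix code exists.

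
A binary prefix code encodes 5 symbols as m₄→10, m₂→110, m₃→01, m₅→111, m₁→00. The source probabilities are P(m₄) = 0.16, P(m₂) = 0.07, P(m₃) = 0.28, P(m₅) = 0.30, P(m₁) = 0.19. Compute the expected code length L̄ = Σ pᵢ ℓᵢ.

2.37 bits/symbol

L̄ = Σ pᵢ·ℓᵢ = 0.16·2 + 0.07·3 + 0.28·2 + 0.30·3 + 0.19·2 = 2.37 bits/symbol.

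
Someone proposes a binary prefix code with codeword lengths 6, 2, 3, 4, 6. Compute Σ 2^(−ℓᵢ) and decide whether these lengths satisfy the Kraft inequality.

With common denominator 2^6 = 64: Σ 2^(−ℓᵢ) = 1/64 + 16/64 + 8/64 + 4/64 + 1/64 = 30/64 = 0.46875.
Kraft's inequality requires Σ ≤ 1; here Σ = 0.46875 ≤ 1, so such a prefix code exists.

0.46875; yes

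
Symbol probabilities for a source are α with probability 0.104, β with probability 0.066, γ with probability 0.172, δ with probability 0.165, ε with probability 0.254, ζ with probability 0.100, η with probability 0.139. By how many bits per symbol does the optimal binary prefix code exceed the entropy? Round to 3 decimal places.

0.046 bits

Entropy H = −Σ p log₂ p ≈ 2.6942 bits.
Huffman merges: 33/500+1/10→83/500; 13/125+139/1000→243/1000; 33/200+83/500→331/1000; 43/250+243/1000→83/200; 127/500+331/1000→117/200; 83/200+117/200→1. L = 137/50 ≈ 2.7400.
L − H = 2.7400 − 2.6942 = 0.046 bits.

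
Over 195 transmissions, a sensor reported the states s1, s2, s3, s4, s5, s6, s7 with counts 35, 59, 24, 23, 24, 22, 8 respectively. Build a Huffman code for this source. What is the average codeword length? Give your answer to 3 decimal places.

Probabilities are the counts divided by 195.
Repeatedly combine the two least-probable nodes; the expected code length is the sum of the merged weights.
merge 8/195 + 22/195 → 2/13
merge 23/195 + 8/65 → 47/195
merge 8/65 + 2/13 → 18/65
merge 7/39 + 47/195 → 82/195
merge 18/65 + 59/195 → 113/195
merge 82/195 + 113/195 → 1
L = 2/13 + 47/195 + 18/65 + 82/195 + 113/195 + 1 = 521/195 ≈ 2.672 bits/symbol.

2.672 bits/symbol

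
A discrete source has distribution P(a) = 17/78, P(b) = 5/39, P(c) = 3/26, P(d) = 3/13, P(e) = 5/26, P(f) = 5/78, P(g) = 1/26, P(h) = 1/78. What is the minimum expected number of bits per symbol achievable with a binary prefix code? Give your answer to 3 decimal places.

Repeatedly combine the two least-probable nodes; the expected code length is the sum of the merged weights.
merge 1/78 + 1/26 → 2/39
merge 2/39 + 5/78 → 3/26
merge 3/26 + 3/26 → 3/13
merge 5/39 + 5/26 → 25/78
merge 17/78 + 3/13 → 35/78
merge 3/13 + 25/78 → 43/78
merge 35/78 + 43/78 → 1
L = 2/39 + 3/26 + 3/13 + 25/78 + 35/78 + 43/78 + 1 = 106/39 ≈ 2.718 bits/symbol.

2.718 bits/symbol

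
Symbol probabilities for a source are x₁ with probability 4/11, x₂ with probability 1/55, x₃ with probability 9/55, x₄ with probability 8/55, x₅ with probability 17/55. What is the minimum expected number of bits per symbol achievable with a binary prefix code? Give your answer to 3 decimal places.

2.127 bits/symbol

Repeatedly combine the two least-probable nodes; the expected code length is the sum of the merged weights.
merge 1/55 + 8/55 → 9/55
merge 9/55 + 9/55 → 18/55
merge 17/55 + 18/55 → 7/11
merge 4/11 + 7/11 → 1
L = 9/55 + 18/55 + 7/11 + 1 = 117/55 ≈ 2.127 bits/symbol.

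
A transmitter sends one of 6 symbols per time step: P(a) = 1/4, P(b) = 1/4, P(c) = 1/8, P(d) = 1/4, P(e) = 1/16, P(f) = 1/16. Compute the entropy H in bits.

Each probability is a power of 1/2, so log₂(1/p) is an integer.
H = Σ p·log₂(1/p) = 1/4·2 + 1/4·2 + 1/8·3 + 1/4·2 + 1/16·4 + 1/16·4 = 2.375 bits.

2.375 bits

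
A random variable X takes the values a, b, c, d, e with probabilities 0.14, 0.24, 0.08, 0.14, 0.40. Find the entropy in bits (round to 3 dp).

H = −Σ pᵢ log₂ pᵢ.
−0.14·log₂(0.14) = 0.3971
−0.24·log₂(0.24) = 0.4941
−0.08·log₂(0.08) = 0.2915
−0.14·log₂(0.14) = 0.3971
−0.40·log₂(0.40) = 0.5288
Sum ≈ 2.1086 → 2.109 bits.

2.109 bits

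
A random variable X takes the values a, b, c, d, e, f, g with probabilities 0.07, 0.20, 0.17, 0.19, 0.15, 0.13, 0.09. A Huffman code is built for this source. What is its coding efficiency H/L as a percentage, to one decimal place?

Entropy H = −Σ p log₂ p ≈ 2.7286 bits.
Huffman merges: 7/100+9/100→4/25; 13/100+3/20→7/25; 4/25+17/100→33/100; 19/100+1/5→39/100; 7/25+33/100→61/100; 39/100+61/100→1. L = 277/100 ≈ 2.7700.
Efficiency = H/L = 2.7286/2.7700 = 98.5%.

98.5%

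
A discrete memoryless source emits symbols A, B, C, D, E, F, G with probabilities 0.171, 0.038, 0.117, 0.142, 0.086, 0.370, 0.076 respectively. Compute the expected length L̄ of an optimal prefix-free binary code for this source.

2.573 bits/symbol

Repeatedly combine the two least-probable nodes; the expected code length is the sum of the merged weights.
merge 19/500 + 19/250 → 57/500
merge 43/500 + 57/500 → 1/5
merge 117/1000 + 71/500 → 259/1000
merge 171/1000 + 1/5 → 371/1000
merge 259/1000 + 37/100 → 629/1000
merge 371/1000 + 629/1000 → 1
L = 57/500 + 1/5 + 259/1000 + 371/1000 + 629/1000 + 1 = 2573/1000 = 2.573 bits/symbol.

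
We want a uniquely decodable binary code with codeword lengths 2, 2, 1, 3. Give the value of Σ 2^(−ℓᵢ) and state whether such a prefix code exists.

1.125; no

With common denominator 2^3 = 8: Σ 2^(−ℓᵢ) = 2/8 + 2/8 + 4/8 + 1/8 = 9/8 = 1.125.
Kraft's inequality requires Σ ≤ 1; here Σ = 1.125 > 1, so no such prefix code exists.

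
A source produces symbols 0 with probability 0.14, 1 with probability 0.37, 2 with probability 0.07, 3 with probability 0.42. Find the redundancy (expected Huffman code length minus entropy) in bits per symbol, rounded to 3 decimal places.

Entropy H = −Σ p log₂ p ≈ 1.7220 bits.
Huffman merges: 7/100+7/50→21/100; 21/100+37/100→29/50; 21/50+29/50→1. L = 179/100 ≈ 1.7900.
L − H = 1.7900 − 1.7220 = 0.068 bits.

0.068 bits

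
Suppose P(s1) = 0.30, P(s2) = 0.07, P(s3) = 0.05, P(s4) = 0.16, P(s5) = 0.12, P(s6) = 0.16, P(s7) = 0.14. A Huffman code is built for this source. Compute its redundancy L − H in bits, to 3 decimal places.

Entropy H = −Σ p log₂ p ≈ 2.6160 bits.
Huffman merges: 1/20+7/100→3/25; 3/25+3/25→6/25; 7/50+4/25→3/10; 4/25+6/25→2/5; 3/10+3/10→3/5; 2/5+3/5→1. L = 133/50 ≈ 2.6600.
L − H = 2.6600 − 2.6160 = 0.044 bits.

0.044 bits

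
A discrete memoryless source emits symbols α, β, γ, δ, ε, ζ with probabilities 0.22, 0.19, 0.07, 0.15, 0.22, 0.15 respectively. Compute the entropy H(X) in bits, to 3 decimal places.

H = −Σ pᵢ log₂ pᵢ.
−0.22·log₂(0.22) = 0.4806
−0.19·log₂(0.19) = 0.4552
−0.07·log₂(0.07) = 0.2686
−0.15·log₂(0.15) = 0.4105
−0.22·log₂(0.22) = 0.4806
−0.15·log₂(0.15) = 0.4105
Sum ≈ 2.5060 → 2.506 bits.

2.506 bits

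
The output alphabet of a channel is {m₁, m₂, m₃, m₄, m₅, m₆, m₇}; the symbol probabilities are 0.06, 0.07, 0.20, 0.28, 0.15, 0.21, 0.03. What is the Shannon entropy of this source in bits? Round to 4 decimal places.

2.5258 bits

H = −Σ pᵢ log₂ pᵢ.
−0.06·log₂(0.06) = 0.2435
−0.07·log₂(0.07) = 0.2686
−0.20·log₂(0.20) = 0.4644
−0.28·log₂(0.28) = 0.5142
−0.15·log₂(0.15) = 0.4105
−0.21·log₂(0.21) = 0.4728
−0.03·log₂(0.03) = 0.1518
Sum ≈ 2.5258 → 2.5258 bits.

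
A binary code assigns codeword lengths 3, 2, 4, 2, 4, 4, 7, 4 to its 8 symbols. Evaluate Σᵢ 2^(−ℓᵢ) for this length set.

0.8828125

With common denominator 2^7 = 128: Σ 2^(−ℓᵢ) = 16/128 + 32/128 + 8/128 + 32/128 + 8/128 + 8/128 + 1/128 + 8/128 = 113/128 = 0.8828125.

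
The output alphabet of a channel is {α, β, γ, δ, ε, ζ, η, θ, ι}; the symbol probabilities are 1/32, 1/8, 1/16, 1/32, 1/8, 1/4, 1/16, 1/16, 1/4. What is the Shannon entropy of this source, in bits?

2.8125 bits

Each probability is a power of 1/2, so log₂(1/p) is an integer.
H = Σ p·log₂(1/p) = 1/32·5 + 1/8·3 + 1/16·4 + 1/32·5 + 1/8·3 + 1/4·2 + 1/16·4 + 1/16·4 + 1/4·2 = 2.8125 bits.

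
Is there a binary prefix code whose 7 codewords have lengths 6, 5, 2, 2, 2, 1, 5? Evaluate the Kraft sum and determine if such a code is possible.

1.328125; no

With common denominator 2^6 = 64: Σ 2^(−ℓᵢ) = 1/64 + 2/64 + 16/64 + 16/64 + 16/64 + 32/64 + 2/64 = 85/64 = 1.328125.
Kraft's inequality requires Σ ≤ 1; here Σ = 1.328125 > 1, so no such prefix code exists.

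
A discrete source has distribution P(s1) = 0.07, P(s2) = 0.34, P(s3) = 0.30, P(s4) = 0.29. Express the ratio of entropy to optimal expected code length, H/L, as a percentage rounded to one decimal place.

Entropy H = −Σ p log₂ p ≈ 1.8367 bits.
Huffman merges: 7/100+29/100→9/25; 3/10+17/50→16/25; 9/25+16/25→1. L = 2 ≈ 2.0000.
Efficiency = H/L = 1.8367/2.0000 = 91.8%.

91.8%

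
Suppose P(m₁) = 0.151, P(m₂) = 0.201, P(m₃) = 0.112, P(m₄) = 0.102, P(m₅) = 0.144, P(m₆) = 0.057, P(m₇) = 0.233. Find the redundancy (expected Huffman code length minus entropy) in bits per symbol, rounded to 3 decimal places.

Entropy H = −Σ p log₂ p ≈ 2.6946 bits.
Huffman merges: 57/1000+51/500→159/1000; 14/125+18/125→32/125; 151/1000+159/1000→31/100; 201/1000+233/1000→217/500; 32/125+31/100→283/500; 217/500+283/500→1. L = 109/40 ≈ 2.7250.
L − H = 2.7250 − 2.6946 = 0.030 bits.

0.030 bits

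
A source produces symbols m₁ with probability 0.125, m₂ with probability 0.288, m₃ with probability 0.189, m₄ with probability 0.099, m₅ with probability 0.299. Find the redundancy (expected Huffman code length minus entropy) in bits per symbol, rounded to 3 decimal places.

Entropy H = −Σ p log₂ p ≈ 2.1976 bits.
Huffman merges: 99/1000+1/8→28/125; 189/1000+28/125→413/1000; 36/125+299/1000→587/1000; 413/1000+587/1000→1. L = 278/125 ≈ 2.2240.
L − H = 2.2240 − 2.1976 = 0.026 bits.

0.026 bits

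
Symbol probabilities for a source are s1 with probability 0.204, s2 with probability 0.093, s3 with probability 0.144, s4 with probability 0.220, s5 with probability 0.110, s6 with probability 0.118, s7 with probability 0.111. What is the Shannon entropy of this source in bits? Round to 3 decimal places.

H = −Σ pᵢ log₂ pᵢ.
−0.204·log₂(0.204) = 0.4678
−0.093·log₂(0.093) = 0.3187
−0.144·log₂(0.144) = 0.4026
−0.220·log₂(0.220) = 0.4806
−0.110·log₂(0.110) = 0.3503
−0.118·log₂(0.118) = 0.3638
−0.111·log₂(0.111) = 0.3520
Sum ≈ 2.7358 → 2.736 bits.

2.736 bits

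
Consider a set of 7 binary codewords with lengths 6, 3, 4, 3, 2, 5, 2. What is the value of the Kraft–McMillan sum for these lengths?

With common denominator 2^6 = 64: Σ 2^(−ℓᵢ) = 1/64 + 8/64 + 4/64 + 8/64 + 16/64 + 2/64 + 16/64 = 55/64 = 0.859375.

0.859375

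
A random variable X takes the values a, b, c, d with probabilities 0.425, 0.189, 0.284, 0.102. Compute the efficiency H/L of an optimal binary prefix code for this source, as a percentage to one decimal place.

Entropy H = −Σ p log₂ p ≈ 1.8306 bits.
Huffman merges: 51/500+189/1000→291/1000; 71/250+291/1000→23/40; 17/40+23/40→1. L = 933/500 ≈ 1.8660.
Efficiency = H/L = 1.8306/1.8660 = 98.1%.

98.1%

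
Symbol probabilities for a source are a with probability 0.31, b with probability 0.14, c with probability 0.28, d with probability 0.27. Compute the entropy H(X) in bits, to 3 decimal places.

H = −Σ pᵢ log₂ pᵢ.
−0.31·log₂(0.31) = 0.5238
−0.14·log₂(0.14) = 0.3971
−0.28·log₂(0.28) = 0.5142
−0.27·log₂(0.27) = 0.5100
Sum ≈ 1.9451 → 1.945 bits.

1.945 bits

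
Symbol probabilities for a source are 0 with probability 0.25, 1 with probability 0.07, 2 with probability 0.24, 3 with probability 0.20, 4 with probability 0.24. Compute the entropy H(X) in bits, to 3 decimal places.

H = −Σ pᵢ log₂ pᵢ.
−0.25·log₂(0.25) = 0.5000
−0.07·log₂(0.07) = 0.2686
−0.24·log₂(0.24) = 0.4941
−0.20·log₂(0.20) = 0.4644
−0.24·log₂(0.24) = 0.4941
Sum ≈ 2.2212 → 2.221 bits.

2.221 bits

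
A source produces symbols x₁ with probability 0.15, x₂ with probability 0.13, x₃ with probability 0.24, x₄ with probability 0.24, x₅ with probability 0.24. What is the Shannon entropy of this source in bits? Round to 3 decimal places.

H = −Σ pᵢ log₂ pᵢ.
−0.15·log₂(0.15) = 0.4105
−0.13·log₂(0.13) = 0.3826
−0.24·log₂(0.24) = 0.4941
−0.24·log₂(0.24) = 0.4941
−0.24·log₂(0.24) = 0.4941
Sum ≈ 2.2756 → 2.276 bits.

2.276 bits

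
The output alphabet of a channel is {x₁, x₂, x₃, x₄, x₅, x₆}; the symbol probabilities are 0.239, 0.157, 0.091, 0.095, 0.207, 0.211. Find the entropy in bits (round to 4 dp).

H = −Σ pᵢ log₂ pᵢ.
−0.239·log₂(0.239) = 0.4935
−0.157·log₂(0.157) = 0.4194
−0.091·log₂(0.091) = 0.3147
−0.095·log₂(0.095) = 0.3226
−0.207·log₂(0.207) = 0.4704
−0.211·log₂(0.211) = 0.4736
Sum ≈ 2.4942 → 2.4942 bits.

2.4942 bits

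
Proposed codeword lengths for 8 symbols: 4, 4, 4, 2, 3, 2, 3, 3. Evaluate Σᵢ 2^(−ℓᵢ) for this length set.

1.0625

With common denominator 2^4 = 16: Σ 2^(−ℓᵢ) = 1/16 + 1/16 + 1/16 + 4/16 + 2/16 + 4/16 + 2/16 + 2/16 = 17/16 = 1.0625.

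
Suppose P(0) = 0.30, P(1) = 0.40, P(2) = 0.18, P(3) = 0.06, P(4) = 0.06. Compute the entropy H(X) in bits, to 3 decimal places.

1.982 bits

H = −Σ pᵢ log₂ pᵢ.
−0.30·log₂(0.30) = 0.5211
−0.40·log₂(0.40) = 0.5288
−0.18·log₂(0.18) = 0.4453
−0.06·log₂(0.06) = 0.2435
−0.06·log₂(0.06) = 0.2435
Sum ≈ 1.9822 → 1.982 bits.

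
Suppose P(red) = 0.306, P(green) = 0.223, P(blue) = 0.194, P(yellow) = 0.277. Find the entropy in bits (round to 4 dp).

1.9775 bits

H = −Σ pᵢ log₂ pᵢ.
−0.306·log₂(0.306) = 0.5228
−0.223·log₂(0.223) = 0.4828
−0.194·log₂(0.194) = 0.4590
−0.277·log₂(0.277) = 0.5130
Sum ≈ 1.9775 → 1.9775 bits.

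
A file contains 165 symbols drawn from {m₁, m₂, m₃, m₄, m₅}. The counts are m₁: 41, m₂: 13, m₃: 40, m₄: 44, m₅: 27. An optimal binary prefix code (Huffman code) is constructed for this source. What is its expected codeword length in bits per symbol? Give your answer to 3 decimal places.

2.242 bits/symbol

Probabilities are the counts divided by 165.
Repeatedly combine the two least-probable nodes; the expected code length is the sum of the merged weights.
merge 13/165 + 9/55 → 8/33
merge 8/33 + 8/33 → 16/33
merge 41/165 + 4/15 → 17/33
merge 16/33 + 17/33 → 1
L = 8/33 + 16/33 + 17/33 + 1 = 74/33 ≈ 2.242 bits/symbol.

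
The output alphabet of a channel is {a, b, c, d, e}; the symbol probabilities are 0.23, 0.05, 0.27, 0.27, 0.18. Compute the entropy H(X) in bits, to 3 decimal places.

2.169 bits

H = −Σ pᵢ log₂ pᵢ.
−0.23·log₂(0.23) = 0.4877
−0.05·log₂(0.05) = 0.2161
−0.27·log₂(0.27) = 0.5100
−0.27·log₂(0.27) = 0.5100
−0.18·log₂(0.18) = 0.4453
Sum ≈ 2.1691 → 2.169 bits.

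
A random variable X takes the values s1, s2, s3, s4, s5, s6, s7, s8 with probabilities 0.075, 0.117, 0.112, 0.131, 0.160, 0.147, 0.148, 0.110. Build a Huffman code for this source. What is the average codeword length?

3 bits/symbol

Repeatedly combine the two least-probable nodes; the expected code length is the sum of the merged weights.
merge 3/40 + 11/100 → 37/200
merge 14/125 + 117/1000 → 229/1000
merge 131/1000 + 147/1000 → 139/500
merge 37/250 + 4/25 → 77/250
merge 37/200 + 229/1000 → 207/500
merge 139/500 + 77/250 → 293/500
merge 207/500 + 293/500 → 1
L = 37/200 + 229/1000 + 139/500 + 77/250 + 207/500 + 293/500 + 1 = 3 bits/symbol.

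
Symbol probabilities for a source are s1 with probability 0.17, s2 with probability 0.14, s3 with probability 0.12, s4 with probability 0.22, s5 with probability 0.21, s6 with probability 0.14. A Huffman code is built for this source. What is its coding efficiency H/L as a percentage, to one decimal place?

99.2%

Entropy H = −Σ p log₂ p ≈ 2.5493 bits.
Huffman merges: 3/25+7/50→13/50; 7/50+17/100→31/100; 21/100+11/50→43/100; 13/50+31/100→57/100; 43/100+57/100→1. L = 257/100 ≈ 2.5700.
Efficiency = H/L = 2.5493/2.5700 = 99.2%.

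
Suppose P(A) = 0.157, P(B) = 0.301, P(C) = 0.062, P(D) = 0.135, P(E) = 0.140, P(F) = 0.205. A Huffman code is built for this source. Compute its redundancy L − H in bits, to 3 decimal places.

Entropy H = −Σ p log₂ p ≈ 2.4453 bits.
Huffman merges: 31/500+27/200→197/1000; 7/50+157/1000→297/1000; 197/1000+41/200→201/500; 297/1000+301/1000→299/500; 201/500+299/500→1. L = 1247/500 ≈ 2.4940.
L − H = 2.4940 − 2.4453 = 0.049 bits.

0.049 bits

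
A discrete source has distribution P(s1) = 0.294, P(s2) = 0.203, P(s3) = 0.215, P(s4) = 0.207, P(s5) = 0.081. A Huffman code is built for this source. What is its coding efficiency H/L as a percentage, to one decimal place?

97.5%

Entropy H = −Σ p log₂ p ≈ 2.2271 bits.
Huffman merges: 81/1000+203/1000→71/250; 207/1000+43/200→211/500; 71/250+147/500→289/500; 211/500+289/500→1. L = 571/250 ≈ 2.2840.
Efficiency = H/L = 2.2271/2.2840 = 97.5%.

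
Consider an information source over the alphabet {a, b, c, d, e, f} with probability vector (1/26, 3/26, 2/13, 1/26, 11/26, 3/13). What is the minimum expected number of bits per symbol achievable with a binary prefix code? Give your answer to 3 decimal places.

2.192 bits/symbol

Repeatedly combine the two least-probable nodes; the expected code length is the sum of the merged weights.
merge 1/26 + 1/26 → 1/13
merge 1/13 + 3/26 → 5/26
merge 2/13 + 5/26 → 9/26
merge 3/13 + 9/26 → 15/26
merge 11/26 + 15/26 → 1
L = 1/13 + 5/26 + 9/26 + 15/26 + 1 = 57/26 ≈ 2.192 bits/symbol.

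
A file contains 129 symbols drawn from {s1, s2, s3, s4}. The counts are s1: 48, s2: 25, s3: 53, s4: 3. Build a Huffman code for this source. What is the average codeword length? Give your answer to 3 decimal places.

1.806 bits/symbol

Probabilities are the counts divided by 129.
Repeatedly combine the two least-probable nodes; the expected code length is the sum of the merged weights.
merge 1/43 + 25/129 → 28/129
merge 28/129 + 16/43 → 76/129
merge 53/129 + 76/129 → 1
L = 28/129 + 76/129 + 1 = 233/129 ≈ 1.806 bits/symbol.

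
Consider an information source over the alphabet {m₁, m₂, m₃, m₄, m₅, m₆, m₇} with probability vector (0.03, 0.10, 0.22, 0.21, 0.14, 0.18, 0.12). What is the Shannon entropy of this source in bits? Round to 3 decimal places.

H = −Σ pᵢ log₂ pᵢ.
−0.03·log₂(0.03) = 0.1518
−0.10·log₂(0.10) = 0.3322
−0.22·log₂(0.22) = 0.4806
−0.21·log₂(0.21) = 0.4728
−0.14·log₂(0.14) = 0.3971
−0.18·log₂(0.18) = 0.4453
−0.12·log₂(0.12) = 0.3671
Sum ≈ 2.6468 → 2.647 bits.

2.647 bits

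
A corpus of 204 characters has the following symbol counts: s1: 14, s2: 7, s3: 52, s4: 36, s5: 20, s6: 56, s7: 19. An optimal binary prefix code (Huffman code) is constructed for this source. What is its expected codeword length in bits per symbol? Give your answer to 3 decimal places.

2.574 bits/symbol

Probabilities are the counts divided by 204.
Repeatedly combine the two least-probable nodes; the expected code length is the sum of the merged weights.
merge 7/204 + 7/102 → 7/68
merge 19/204 + 5/51 → 13/68
merge 7/68 + 3/17 → 19/68
merge 13/68 + 13/51 → 91/204
merge 14/51 + 19/68 → 113/204
merge 91/204 + 113/204 → 1
L = 7/68 + 13/68 + 19/68 + 91/204 + 113/204 + 1 = 175/68 ≈ 2.574 bits/symbol.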